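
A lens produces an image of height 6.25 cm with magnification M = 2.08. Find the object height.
ho = |hi|/|M| = 3.005 cm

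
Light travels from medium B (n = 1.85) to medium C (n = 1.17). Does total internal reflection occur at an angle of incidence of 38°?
θc = arcsin(n₂/n₁) = 39.23°; 38° < θc, so no — the ray refracts.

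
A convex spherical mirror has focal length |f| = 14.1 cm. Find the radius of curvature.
R = 2|f| = 28.2 cm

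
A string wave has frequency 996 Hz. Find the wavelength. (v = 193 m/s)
λ = v/f = 0.1938 m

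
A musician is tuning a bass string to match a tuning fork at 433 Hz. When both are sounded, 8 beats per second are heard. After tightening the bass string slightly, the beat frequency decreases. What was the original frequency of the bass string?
425 Hz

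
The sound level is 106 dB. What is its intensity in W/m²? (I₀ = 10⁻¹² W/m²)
I = I₀·10^(β/10) = 3.98 × 10⁻² W/m²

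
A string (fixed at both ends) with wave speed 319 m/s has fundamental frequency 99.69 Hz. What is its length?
L = v/(2f₁) = 1.6 m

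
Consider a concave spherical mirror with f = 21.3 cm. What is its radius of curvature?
R = 2|f| = 42.6 cm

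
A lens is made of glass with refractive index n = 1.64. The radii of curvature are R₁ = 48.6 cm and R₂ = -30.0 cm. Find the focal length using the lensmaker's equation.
1/f = (n − 1)(1/R₁ − 1/R₂) → f = 28.98 cm (converging lens)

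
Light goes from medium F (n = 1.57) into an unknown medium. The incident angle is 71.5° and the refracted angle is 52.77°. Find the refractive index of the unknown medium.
n₂ = n₁·sin θ₁ / sin θ₂ = 1.87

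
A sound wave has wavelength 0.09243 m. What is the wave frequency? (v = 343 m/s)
f = v/λ = 3711 Hz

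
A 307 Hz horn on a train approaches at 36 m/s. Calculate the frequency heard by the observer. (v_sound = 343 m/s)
f_obs = f·v/(v − v_s) = 343 Hz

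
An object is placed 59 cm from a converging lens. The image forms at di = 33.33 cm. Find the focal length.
1/f = 1/do + 1/di → f = 21.3 cm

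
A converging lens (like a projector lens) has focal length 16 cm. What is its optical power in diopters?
P = 1/f = 6.25 D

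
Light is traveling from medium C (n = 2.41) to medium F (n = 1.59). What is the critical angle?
θc = arcsin(n₂/n₁) = 41.28°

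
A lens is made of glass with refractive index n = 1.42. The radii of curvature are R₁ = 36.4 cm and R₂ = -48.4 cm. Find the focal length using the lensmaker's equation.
1/f = (n − 1)(1/R₁ − 1/R₂) → f = 49.47 cm (converging lens)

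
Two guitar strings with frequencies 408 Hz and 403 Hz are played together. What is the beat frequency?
5 Hz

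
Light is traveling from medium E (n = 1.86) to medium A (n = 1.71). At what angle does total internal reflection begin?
θc = arcsin(n₂/n₁) = 66.83°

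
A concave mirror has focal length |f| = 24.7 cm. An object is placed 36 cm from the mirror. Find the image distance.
f = +24.7 cm (concave); 1/di = 1/f − 1/do → di = 78.69 cm (real image, in front of mirror)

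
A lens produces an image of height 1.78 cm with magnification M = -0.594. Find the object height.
ho = |hi|/|M| = 2.997 cm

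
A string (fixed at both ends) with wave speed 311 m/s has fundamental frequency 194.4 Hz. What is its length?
L = v/(2f₁) = 0.7999 m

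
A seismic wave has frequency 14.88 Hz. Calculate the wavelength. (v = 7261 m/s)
λ = v/f = 488 m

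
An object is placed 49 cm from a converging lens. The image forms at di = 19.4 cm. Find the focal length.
1/f = 1/do + 1/di → f = 13.9 cm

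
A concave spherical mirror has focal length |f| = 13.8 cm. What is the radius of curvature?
R = 2|f| = 27.6 cm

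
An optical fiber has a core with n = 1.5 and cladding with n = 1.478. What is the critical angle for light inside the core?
θc = arcsin(n_cladding/n_core) = 80.17°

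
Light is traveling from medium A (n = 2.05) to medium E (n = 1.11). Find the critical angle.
θc = arcsin(n₂/n₁) = 32.78°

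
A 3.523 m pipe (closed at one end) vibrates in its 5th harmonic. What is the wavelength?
λₙ = 4L/n = 2.818 m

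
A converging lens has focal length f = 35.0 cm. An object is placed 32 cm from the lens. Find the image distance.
1/di = 1/f − 1/do → di = -373.3 cm (virtual image)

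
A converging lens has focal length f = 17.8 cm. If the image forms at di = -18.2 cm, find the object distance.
1/do = 1/f − 1/di → do = 8.999 cm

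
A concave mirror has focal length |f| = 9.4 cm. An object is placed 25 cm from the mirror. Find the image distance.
f = +9.4 cm (concave); 1/di = 1/f − 1/do → di = 15.06 cm (real image, in front of mirror)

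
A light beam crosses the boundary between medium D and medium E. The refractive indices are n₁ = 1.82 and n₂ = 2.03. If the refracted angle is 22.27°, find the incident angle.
sin θ₁ = (n₂/n₁)·sin θ₂ → θ₁ = 25.01°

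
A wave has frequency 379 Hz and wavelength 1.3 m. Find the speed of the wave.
v = fλ = 492.7 m/s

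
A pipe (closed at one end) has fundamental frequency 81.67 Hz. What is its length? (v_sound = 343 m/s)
L = v/(4f₁) = 1.05 m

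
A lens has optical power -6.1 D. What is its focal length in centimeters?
f = 1/P = -16.39 cm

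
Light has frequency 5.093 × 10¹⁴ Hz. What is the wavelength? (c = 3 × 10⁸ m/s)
λ = c/f = 589 nm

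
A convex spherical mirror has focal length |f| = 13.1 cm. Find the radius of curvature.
R = 2|f| = 26.2 cm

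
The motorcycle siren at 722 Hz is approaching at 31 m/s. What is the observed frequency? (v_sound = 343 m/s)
f_obs = f·v/(v − v_s) = 793.7 Hz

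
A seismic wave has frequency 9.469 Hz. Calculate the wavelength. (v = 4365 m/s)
λ = v/f = 461 m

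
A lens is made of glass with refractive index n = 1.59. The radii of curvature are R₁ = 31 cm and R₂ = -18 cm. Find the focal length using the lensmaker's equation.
1/f = (n − 1)(1/R₁ − 1/R₂) → f = 19.3 cm (converging lens)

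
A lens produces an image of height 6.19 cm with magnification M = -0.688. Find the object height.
ho = |hi|/|M| = 8.997 cm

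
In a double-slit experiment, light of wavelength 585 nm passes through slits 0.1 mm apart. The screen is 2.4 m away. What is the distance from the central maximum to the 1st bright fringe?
y = mλL/d = 14.04 mm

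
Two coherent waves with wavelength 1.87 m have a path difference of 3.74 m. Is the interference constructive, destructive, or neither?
constructive — path difference = 2λ, a whole number of wavelengths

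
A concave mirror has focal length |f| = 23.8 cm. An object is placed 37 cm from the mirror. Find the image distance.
f = +23.8 cm (concave); 1/di = 1/f − 1/do → di = 66.71 cm (real image, in front of mirror)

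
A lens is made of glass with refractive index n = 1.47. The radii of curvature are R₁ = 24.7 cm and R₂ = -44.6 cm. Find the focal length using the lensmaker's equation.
1/f = (n − 1)(1/R₁ − 1/R₂) → f = 33.82 cm (converging lens)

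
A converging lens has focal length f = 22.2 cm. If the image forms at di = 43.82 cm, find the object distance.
1/do = 1/f − 1/di → do = 45 cm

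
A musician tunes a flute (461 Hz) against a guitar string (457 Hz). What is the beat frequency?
4 Hz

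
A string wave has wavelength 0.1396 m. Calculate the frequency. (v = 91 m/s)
f = v/λ = 651.9 Hz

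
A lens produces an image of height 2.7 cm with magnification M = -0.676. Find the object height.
ho = |hi|/|M| = 3.994 cm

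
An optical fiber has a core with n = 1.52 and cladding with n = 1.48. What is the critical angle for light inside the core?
θc = arcsin(n_cladding/n_core) = 76.83°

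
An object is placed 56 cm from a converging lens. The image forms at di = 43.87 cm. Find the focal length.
1/f = 1/do + 1/di → f = 24.6 cm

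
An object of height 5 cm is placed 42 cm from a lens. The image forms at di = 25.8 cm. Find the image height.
hi = (-di/do) × ho = -3.071 cm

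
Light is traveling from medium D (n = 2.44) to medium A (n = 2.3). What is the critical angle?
θc = arcsin(n₂/n₁) = 70.5°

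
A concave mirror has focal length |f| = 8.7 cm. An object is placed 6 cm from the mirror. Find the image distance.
f = +8.7 cm (concave); 1/di = 1/f − 1/do → di = -19.33 cm (virtual image, behind mirror)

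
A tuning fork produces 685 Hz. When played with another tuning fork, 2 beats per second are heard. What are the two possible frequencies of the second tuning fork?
f₂ = 685 ± 2 Hz → 687 Hz or 683 Hz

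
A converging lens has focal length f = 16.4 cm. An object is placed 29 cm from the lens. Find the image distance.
1/di = 1/f − 1/do → di = 37.75 cm (real image)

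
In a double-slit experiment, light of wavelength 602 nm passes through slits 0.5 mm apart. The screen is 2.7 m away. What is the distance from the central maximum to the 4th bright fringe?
y = mλL/d = 13 mm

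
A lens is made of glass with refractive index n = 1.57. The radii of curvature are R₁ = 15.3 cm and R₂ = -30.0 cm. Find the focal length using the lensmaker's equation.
1/f = (n − 1)(1/R₁ − 1/R₂) → f = 17.78 cm (converging lens)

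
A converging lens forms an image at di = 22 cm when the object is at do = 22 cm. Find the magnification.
M = −di/do = -1 (inverted image)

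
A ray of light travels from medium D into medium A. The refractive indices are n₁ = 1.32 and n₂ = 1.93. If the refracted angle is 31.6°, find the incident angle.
sin θ₁ = (n₂/n₁)·sin θ₂ → θ₁ = 50.01°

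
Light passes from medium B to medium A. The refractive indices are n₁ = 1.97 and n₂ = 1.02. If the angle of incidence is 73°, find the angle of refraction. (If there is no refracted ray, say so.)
sin θ₂ = (n₁/n₂)·sin θ₁ = 1.847 > 1, so there is no refracted ray — the light undergoes total internal reflection.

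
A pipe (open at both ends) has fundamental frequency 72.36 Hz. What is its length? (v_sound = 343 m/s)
L = v/(2f₁) = 2.37 m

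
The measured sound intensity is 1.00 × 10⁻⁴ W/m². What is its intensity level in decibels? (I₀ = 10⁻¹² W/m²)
β = 10·log₁₀(I/I₀) = 80 dB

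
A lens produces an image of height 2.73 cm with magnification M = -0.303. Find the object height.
ho = |hi|/|M| = 9.01 cm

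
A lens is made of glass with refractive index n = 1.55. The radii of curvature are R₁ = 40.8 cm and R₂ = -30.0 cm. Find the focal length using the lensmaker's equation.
1/f = (n − 1)(1/R₁ − 1/R₂) → f = 31.43 cm (converging lens)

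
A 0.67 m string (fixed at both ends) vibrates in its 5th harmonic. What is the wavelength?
λₙ = 2L/n = 0.268 m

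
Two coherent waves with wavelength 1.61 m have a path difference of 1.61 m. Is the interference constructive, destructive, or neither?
constructive — path difference = 1λ, a whole number of wavelengths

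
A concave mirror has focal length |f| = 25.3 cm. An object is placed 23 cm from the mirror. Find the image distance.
f = +25.3 cm (concave); 1/di = 1/f − 1/do → di = -253 cm (virtual image, behind mirror)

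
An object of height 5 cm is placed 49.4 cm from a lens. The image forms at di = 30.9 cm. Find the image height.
hi = (-di/do) × ho = -3.128 cm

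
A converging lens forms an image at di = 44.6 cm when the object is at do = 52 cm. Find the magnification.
M = −di/do = -0.8577 (inverted image)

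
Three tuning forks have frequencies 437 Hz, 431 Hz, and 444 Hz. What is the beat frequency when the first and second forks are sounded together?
6 Hz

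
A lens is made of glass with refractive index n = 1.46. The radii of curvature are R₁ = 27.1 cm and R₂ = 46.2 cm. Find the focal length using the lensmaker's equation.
1/f = (n − 1)(1/R₁ − 1/R₂) → f = 142.5 cm (converging lens)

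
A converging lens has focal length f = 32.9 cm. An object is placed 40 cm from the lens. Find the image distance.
1/di = 1/f − 1/do → di = 185.4 cm (real image)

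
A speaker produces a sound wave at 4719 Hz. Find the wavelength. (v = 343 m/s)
λ = v/f = 0.07268 m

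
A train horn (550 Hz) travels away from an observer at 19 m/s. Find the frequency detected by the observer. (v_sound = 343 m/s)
f_obs = f·v/(v + v_s) = 521.1 Hz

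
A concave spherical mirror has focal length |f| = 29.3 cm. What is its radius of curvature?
R = 2|f| = 58.6 cm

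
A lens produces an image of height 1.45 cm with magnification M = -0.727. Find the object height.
ho = |hi|/|M| = 1.994 cm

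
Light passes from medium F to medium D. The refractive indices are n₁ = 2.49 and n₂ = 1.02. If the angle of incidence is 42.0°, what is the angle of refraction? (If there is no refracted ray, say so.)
sin θ₂ = (n₁/n₂)·sin θ₁ = 1.633 > 1, so there is no refracted ray — the light undergoes total internal reflection.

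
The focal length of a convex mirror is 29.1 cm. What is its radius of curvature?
R = 2|f| = 58.2 cm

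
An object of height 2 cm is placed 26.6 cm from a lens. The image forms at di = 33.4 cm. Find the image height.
hi = (-di/do) × ho = -2.511 cm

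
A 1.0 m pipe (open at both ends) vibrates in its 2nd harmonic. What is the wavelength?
λₙ = 2L/n = 1 m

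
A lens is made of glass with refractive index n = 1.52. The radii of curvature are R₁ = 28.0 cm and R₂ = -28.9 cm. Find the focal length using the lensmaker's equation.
1/f = (n − 1)(1/R₁ − 1/R₂) → f = 27.35 cm (converging lens)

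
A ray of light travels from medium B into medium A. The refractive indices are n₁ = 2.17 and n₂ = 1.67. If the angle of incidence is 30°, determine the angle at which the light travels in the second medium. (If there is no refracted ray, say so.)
sin θ₂ = (n₁/n₂)·sin θ₁ = 0.6497 → θ₂ = 40.52°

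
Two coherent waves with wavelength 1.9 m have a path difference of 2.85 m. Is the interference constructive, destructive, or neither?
destructive — path difference = 1.5λ, an odd multiple of λ/2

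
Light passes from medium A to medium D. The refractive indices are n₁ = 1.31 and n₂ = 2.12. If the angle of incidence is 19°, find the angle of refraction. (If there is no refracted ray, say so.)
sin θ₂ = (n₁/n₂)·sin θ₁ = 0.2012 → θ₂ = 11.61°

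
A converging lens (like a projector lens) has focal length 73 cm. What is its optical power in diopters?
P = 1/f = 1.37 D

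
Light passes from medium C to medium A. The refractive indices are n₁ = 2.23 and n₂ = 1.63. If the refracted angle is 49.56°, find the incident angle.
sin θ₁ = (n₂/n₁)·sin θ₂ → θ₁ = 33.8°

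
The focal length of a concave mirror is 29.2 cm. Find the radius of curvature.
R = 2|f| = 58.4 cm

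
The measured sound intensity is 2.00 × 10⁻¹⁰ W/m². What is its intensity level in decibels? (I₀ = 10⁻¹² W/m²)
β = 10·log₁₀(I/I₀) = 23.01 dB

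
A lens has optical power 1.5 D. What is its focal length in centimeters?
f = 1/P = 66.67 cm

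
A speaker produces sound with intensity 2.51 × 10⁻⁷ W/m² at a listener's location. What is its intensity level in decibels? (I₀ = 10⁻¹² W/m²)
β = 10·log₁₀(I/I₀) = 54 dB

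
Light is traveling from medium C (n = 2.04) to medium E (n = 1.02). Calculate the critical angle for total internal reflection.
θc = arcsin(n₂/n₁) = 30°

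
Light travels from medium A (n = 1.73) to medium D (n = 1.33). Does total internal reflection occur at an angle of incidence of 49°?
θc = arcsin(n₂/n₁) = 50.25°; 49° < θc, so no — the ray refracts.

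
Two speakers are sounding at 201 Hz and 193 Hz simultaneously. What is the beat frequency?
8 Hz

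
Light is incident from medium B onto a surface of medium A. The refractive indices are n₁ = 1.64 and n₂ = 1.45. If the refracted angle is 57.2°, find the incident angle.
sin θ₁ = (n₂/n₁)·sin θ₂ → θ₁ = 48°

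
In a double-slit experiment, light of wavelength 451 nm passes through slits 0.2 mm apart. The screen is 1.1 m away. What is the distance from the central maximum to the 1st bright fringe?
y = mλL/d = 2.481 mm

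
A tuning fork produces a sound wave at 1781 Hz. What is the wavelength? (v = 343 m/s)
λ = v/f = 0.1926 m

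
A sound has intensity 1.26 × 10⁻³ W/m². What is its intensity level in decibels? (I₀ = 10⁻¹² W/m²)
β = 10·log₁₀(I/I₀) = 91 dB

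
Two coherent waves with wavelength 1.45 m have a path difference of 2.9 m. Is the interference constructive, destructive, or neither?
constructive — path difference = 2λ, a whole number of wavelengths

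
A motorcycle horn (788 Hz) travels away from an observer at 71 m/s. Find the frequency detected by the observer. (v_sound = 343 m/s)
f_obs = f·v/(v + v_s) = 652.9 Hz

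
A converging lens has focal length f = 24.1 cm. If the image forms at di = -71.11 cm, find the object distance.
1/do = 1/f − 1/di → do = 18 cm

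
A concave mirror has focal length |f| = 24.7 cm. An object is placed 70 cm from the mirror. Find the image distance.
f = +24.7 cm (concave); 1/di = 1/f − 1/do → di = 38.17 cm (real image, in front of mirror)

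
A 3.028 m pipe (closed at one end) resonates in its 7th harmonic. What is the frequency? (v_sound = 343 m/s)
fₙ = nv/(4L) = 198.2 Hz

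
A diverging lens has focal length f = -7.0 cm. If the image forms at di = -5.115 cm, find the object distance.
1/do = 1/f − 1/di → do = 18.99 cm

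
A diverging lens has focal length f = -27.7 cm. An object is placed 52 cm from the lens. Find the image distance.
1/di = 1/f − 1/do → di = -18.07 cm (virtual image)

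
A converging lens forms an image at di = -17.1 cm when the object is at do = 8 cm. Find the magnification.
M = −di/do = 2.138 (upright image)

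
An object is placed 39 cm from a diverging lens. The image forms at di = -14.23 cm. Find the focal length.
1/f = 1/do + 1/di → f = -22.4 cm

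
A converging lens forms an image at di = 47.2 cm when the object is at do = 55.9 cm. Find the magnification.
M = −di/do = -0.8444 (inverted image)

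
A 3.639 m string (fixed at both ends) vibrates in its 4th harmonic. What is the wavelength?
λₙ = 2L/n = 1.819 m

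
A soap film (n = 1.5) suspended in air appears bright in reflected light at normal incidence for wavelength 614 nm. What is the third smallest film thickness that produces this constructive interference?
2nt = (m − ½)λ with m = 3 → t = (m − ½)λ/(2n) = 511.7 nm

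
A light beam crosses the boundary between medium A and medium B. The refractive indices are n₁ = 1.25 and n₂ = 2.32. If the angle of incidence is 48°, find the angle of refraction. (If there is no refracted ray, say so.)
sin θ₂ = (n₁/n₂)·sin θ₁ = 0.4004 → θ₂ = 23.6°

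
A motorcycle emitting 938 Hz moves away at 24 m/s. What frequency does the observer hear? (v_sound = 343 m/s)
f_obs = f·v/(v + v_s) = 876.7 Hz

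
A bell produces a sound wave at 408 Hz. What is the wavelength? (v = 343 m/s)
λ = v/f = 0.8407 m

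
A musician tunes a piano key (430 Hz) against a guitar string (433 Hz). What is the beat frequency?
3 Hz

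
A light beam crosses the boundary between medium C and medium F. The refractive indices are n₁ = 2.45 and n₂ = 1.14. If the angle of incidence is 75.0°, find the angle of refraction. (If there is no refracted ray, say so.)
sin θ₂ = (n₁/n₂)·sin θ₁ = 2.076 > 1, so there is no refracted ray — the light undergoes total internal reflection.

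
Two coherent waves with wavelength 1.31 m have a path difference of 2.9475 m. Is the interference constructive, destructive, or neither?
neither (partial) — path difference = 2.25λ, neither a whole number of wavelengths nor an odd multiple of λ/2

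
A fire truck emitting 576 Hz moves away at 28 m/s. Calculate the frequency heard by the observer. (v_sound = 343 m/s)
f_obs = f·v/(v + v_s) = 532.5 Hz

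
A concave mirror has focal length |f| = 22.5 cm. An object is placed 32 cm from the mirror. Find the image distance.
f = +22.5 cm (concave); 1/di = 1/f − 1/do → di = 75.79 cm (real image, in front of mirror)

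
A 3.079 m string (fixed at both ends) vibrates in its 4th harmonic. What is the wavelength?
λₙ = 2L/n = 1.54 m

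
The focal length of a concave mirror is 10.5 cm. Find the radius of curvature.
R = 2|f| = 21 cm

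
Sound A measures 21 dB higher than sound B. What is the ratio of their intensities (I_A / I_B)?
I_A/I_B = 10^(Δβ/10) = 125.9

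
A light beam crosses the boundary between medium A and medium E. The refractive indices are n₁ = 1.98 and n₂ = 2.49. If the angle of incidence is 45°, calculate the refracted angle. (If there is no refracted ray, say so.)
sin θ₂ = (n₁/n₂)·sin θ₁ = 0.5623 → θ₂ = 34.21°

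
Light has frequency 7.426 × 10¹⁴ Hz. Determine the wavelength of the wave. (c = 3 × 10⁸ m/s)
λ = c/f = 404 nm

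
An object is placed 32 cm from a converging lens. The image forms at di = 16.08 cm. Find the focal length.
1/f = 1/do + 1/di → f = 10.7 cm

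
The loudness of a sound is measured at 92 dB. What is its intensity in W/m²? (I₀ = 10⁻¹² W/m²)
I = I₀·10^(β/10) = 1.58 × 10⁻³ W/m²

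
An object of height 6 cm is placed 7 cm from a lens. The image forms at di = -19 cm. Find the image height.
hi = (-di/do) × ho = 16.29 cm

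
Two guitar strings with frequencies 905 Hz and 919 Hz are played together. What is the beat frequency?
14 Hz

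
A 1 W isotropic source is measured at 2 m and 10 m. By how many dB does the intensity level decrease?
Δβ = 20·log₁₀(r₂/r₁) = 13.98 dB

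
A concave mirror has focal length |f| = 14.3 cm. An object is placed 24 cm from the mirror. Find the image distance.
f = +14.3 cm (concave); 1/di = 1/f − 1/do → di = 35.38 cm (real image, in front of mirror)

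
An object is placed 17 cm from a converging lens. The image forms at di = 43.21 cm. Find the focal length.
1/f = 1/do + 1/di → f = 12.2 cm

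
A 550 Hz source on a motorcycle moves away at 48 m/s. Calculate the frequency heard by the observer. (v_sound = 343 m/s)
f_obs = f·v/(v + v_s) = 482.5 Hz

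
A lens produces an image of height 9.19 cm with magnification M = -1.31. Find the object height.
ho = |hi|/|M| = 7.015 cm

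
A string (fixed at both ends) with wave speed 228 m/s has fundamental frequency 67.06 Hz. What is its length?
L = v/(2f₁) = 1.7 m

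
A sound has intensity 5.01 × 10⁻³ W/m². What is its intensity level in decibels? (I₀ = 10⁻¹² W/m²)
β = 10·log₁₀(I/I₀) = 97 dB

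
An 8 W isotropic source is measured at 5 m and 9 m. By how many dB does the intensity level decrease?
Δβ = 20·log₁₀(r₂/r₁) = 5.105 dB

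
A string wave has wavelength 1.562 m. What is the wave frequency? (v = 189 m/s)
f = v/λ = 121 Hz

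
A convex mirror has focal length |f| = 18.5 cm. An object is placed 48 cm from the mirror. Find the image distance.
f = −18.5 cm (convex); 1/di = 1/f − 1/do → di = -13.35 cm (virtual image, behind mirror)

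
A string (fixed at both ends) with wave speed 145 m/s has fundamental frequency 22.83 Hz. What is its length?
L = v/(2f₁) = 3.176 m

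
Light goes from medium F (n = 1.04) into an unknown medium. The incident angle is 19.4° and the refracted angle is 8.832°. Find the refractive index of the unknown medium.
n₂ = n₁·sin θ₁ / sin θ₂ = 2.25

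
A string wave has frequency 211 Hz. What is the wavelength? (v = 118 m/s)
λ = v/f = 0.5592 m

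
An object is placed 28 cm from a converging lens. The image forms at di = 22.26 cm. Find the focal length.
1/f = 1/do + 1/di → f = 12.4 cm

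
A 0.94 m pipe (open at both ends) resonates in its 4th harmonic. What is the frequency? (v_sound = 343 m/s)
fₙ = nv/(2L) = 729.8 Hz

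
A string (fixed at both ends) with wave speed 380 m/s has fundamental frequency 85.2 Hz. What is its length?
L = v/(2f₁) = 2.23 m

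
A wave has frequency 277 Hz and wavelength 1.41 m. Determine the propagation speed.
v = fλ = 390.6 m/s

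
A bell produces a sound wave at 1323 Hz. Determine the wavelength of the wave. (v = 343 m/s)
λ = v/f = 0.2593 m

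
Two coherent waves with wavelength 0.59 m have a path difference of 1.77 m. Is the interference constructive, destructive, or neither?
constructive — path difference = 3λ, a whole number of wavelengths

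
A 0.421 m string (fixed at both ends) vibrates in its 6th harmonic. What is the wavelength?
λₙ = 2L/n = 0.1403 m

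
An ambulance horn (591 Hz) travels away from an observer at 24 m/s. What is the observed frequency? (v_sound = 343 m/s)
f_obs = f·v/(v + v_s) = 552.4 Hz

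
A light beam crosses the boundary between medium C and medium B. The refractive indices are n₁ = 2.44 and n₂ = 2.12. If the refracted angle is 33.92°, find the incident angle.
sin θ₁ = (n₂/n₁)·sin θ₂ → θ₁ = 29°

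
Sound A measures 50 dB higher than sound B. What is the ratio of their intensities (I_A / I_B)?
I_A/I_B = 10^(Δβ/10) = 100000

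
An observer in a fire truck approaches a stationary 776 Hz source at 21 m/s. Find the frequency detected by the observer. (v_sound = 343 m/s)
f_obs = f·(v + v_o)/v = 823.5 Hz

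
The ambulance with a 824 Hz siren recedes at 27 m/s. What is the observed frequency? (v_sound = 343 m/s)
f_obs = f·v/(v + v_s) = 763.9 Hz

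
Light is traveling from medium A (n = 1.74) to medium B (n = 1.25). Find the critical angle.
θc = arcsin(n₂/n₁) = 45.92°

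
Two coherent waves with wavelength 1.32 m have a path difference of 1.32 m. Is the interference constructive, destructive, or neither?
constructive — path difference = 1λ, a whole number of wavelengths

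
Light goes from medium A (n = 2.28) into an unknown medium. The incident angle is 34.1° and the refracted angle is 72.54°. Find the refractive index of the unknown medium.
n₂ = n₁·sin θ₁ / sin θ₂ = 1.34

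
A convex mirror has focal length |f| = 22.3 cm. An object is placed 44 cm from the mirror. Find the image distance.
f = −22.3 cm (convex); 1/di = 1/f − 1/do → di = -14.8 cm (virtual image, behind mirror)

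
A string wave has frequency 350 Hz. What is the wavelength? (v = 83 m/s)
λ = v/f = 0.2371 m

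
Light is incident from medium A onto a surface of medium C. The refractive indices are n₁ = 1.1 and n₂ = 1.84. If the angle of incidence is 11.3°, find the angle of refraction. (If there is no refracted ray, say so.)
sin θ₂ = (n₁/n₂)·sin θ₁ = 0.1171 → θ₂ = 6.727°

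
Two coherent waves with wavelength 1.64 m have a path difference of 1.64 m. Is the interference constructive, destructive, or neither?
constructive — path difference = 1λ, a whole number of wavelengths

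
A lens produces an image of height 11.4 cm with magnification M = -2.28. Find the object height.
ho = |hi|/|M| = 5 cm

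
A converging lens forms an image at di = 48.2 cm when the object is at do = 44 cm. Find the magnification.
M = −di/do = -1.095 (inverted image)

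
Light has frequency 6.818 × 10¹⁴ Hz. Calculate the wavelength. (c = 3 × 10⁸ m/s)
λ = c/f = 440 nm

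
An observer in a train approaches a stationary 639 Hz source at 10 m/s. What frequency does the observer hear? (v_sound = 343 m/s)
f_obs = f·(v + v_o)/v = 657.6 Hz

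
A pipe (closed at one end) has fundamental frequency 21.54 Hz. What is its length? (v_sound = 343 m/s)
L = v/(4f₁) = 3.981 m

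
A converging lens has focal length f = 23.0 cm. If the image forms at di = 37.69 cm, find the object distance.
1/do = 1/f − 1/di → do = 59.01 cm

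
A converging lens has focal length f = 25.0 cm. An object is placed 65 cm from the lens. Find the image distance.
1/di = 1/f − 1/do → di = 40.62 cm (real image)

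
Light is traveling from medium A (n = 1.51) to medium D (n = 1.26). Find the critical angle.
θc = arcsin(n₂/n₁) = 56.56°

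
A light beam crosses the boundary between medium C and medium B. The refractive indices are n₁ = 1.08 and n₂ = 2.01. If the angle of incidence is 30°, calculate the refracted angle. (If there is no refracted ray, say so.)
sin θ₂ = (n₁/n₂)·sin θ₁ = 0.2687 → θ₂ = 15.58°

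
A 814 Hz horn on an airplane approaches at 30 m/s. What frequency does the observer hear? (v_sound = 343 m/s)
f_obs = f·v/(v − v_s) = 892 Hz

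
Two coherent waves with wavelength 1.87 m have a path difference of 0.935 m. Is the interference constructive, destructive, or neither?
destructive — path difference = 0.5λ, an odd multiple of λ/2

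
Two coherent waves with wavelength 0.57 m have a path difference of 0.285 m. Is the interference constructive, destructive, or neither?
destructive — path difference = 0.5λ, an odd multiple of λ/2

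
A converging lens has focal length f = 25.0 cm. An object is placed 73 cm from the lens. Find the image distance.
1/di = 1/f − 1/do → di = 38.02 cm (real image)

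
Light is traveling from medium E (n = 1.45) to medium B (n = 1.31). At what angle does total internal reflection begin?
θc = arcsin(n₂/n₁) = 64.62°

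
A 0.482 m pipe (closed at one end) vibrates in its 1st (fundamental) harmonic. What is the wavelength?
λₙ = 4L/n = 1.928 m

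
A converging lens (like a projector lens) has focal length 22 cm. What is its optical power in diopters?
P = 1/f = 4.545 D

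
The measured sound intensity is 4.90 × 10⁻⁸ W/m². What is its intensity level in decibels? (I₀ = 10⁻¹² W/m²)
β = 10·log₁₀(I/I₀) = 46.9 dB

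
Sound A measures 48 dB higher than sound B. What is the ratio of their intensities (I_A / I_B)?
I_A/I_B = 10^(Δβ/10) = 63100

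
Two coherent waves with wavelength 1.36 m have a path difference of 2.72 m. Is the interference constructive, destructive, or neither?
constructive — path difference = 2λ, a whole number of wavelengths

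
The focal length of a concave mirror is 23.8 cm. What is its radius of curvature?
R = 2|f| = 47.6 cm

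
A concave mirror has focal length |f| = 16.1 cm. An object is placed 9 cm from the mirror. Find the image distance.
f = +16.1 cm (concave); 1/di = 1/f − 1/do → di = -20.41 cm (virtual image, behind mirror)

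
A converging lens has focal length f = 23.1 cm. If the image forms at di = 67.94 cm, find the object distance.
1/do = 1/f − 1/di → do = 35 cm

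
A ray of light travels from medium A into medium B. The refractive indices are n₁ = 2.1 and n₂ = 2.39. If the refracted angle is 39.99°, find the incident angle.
sin θ₁ = (n₂/n₁)·sin θ₂ → θ₁ = 47°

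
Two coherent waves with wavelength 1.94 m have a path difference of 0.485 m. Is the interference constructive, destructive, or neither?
neither (partial) — path difference = 0.25λ, neither a whole number of wavelengths nor an odd multiple of λ/2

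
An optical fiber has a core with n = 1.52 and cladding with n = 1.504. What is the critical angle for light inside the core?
θc = arcsin(n_cladding/n_core) = 81.68°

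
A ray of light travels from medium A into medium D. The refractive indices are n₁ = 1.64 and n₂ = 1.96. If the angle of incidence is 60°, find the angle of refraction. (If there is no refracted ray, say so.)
sin θ₂ = (n₁/n₂)·sin θ₁ = 0.7246 → θ₂ = 46.44°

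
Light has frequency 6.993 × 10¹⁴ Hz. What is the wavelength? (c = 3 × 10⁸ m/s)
λ = c/f = 429 nm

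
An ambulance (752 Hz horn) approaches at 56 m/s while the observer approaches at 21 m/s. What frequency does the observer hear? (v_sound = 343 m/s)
f_obs = f·(v + v_o)/(v − v_s) = 953.8 Hz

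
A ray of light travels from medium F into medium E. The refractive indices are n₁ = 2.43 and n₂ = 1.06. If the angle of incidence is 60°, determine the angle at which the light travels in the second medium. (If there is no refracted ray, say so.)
sin θ₂ = (n₁/n₂)·sin θ₁ = 1.985 > 1, so there is no refracted ray — the light undergoes total internal reflection.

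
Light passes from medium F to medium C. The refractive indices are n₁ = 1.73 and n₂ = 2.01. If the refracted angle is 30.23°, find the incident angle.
sin θ₁ = (n₂/n₁)·sin θ₂ → θ₁ = 35.8°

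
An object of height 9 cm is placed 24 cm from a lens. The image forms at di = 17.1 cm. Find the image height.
hi = (-di/do) × ho = -6.413 cm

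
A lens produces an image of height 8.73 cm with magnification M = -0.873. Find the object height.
ho = |hi|/|M| = 10 cm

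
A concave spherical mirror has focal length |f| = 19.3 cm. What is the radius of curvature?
R = 2|f| = 38.6 cm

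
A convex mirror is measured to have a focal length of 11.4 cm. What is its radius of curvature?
R = 2|f| = 22.8 cm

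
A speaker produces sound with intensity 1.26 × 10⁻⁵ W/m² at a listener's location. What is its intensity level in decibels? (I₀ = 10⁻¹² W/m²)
β = 10·log₁₀(I/I₀) = 71 dB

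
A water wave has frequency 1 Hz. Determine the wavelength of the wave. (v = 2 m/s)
λ = v/f = 2 m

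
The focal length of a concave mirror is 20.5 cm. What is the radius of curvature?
R = 2|f| = 41 cm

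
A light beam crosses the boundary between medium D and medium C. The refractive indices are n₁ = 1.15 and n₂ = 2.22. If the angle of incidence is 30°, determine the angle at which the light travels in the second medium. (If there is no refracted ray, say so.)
sin θ₂ = (n₁/n₂)·sin θ₁ = 0.259 → θ₂ = 15.01°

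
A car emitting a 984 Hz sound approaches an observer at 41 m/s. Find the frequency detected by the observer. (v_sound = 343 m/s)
f_obs = f·v/(v − v_s) = 1118 Hz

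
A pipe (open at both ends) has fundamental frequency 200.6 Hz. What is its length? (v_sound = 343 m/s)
L = v/(2f₁) = 0.8549 m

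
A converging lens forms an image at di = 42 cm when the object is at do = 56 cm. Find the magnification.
M = −di/do = -0.75 (inverted image)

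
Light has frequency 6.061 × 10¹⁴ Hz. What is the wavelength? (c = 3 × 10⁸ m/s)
λ = c/f = 495 nm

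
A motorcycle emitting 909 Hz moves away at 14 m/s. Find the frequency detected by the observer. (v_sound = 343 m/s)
f_obs = f·v/(v + v_s) = 873.4 Hz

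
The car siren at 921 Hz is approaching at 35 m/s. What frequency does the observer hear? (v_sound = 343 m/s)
f_obs = f·v/(v − v_s) = 1026 Hz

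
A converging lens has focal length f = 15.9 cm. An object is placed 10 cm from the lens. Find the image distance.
1/di = 1/f − 1/do → di = -26.95 cm (virtual image)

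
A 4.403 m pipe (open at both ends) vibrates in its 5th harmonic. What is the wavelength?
λₙ = 2L/n = 1.761 m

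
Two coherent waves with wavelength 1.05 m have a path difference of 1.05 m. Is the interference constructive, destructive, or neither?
constructive — path difference = 1λ, a whole number of wavelengths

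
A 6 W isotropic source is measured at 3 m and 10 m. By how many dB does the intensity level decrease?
Δβ = 20·log₁₀(r₂/r₁) = 10.46 dB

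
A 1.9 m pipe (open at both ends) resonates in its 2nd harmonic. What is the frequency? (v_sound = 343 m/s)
fₙ = nv/(2L) = 180.5 Hz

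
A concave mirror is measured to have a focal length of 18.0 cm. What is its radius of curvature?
R = 2|f| = 36 cm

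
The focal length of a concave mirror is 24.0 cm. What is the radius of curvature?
R = 2|f| = 48 cm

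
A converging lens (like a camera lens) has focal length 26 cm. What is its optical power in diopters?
P = 1/f = 3.846 D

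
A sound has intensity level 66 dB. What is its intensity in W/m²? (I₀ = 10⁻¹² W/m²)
I = I₀·10^(β/10) = 3.98 × 10⁻⁶ W/m²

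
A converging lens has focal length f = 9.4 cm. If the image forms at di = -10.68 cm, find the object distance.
1/do = 1/f − 1/di → do = 5 cm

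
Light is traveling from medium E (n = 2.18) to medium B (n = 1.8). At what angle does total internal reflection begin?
θc = arcsin(n₂/n₁) = 55.66°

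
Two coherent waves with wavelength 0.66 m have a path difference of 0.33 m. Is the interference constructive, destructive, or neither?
destructive — path difference = 0.5λ, an odd multiple of λ/2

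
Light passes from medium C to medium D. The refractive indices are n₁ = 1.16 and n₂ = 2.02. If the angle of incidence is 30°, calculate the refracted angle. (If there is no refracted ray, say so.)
sin θ₂ = (n₁/n₂)·sin θ₁ = 0.2871 → θ₂ = 16.69°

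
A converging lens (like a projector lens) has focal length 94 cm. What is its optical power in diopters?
P = 1/f = 1.064 D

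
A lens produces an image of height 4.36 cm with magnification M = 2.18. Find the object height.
ho = |hi|/|M| = 2 cm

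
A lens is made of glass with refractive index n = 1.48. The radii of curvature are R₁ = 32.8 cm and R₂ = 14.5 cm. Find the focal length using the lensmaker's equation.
1/f = (n − 1)(1/R₁ − 1/R₂) → f = -54.14 cm (diverging lens)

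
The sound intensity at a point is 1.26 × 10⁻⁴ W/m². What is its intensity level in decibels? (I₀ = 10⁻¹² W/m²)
β = 10·log₁₀(I/I₀) = 81 dB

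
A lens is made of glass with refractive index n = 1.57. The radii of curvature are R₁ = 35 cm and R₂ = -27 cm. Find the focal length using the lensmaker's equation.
1/f = (n − 1)(1/R₁ − 1/R₂) → f = 26.74 cm (converging lens)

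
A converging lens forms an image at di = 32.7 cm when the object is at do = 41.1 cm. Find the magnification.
M = −di/do = -0.7956 (inverted image)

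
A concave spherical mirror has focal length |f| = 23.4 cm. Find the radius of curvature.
R = 2|f| = 46.8 cm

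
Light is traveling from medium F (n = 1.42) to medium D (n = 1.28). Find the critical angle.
θc = arcsin(n₂/n₁) = 64.34°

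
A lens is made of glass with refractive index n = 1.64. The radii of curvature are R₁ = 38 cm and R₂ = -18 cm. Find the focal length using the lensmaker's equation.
1/f = (n − 1)(1/R₁ − 1/R₂) → f = 19.08 cm (converging lens)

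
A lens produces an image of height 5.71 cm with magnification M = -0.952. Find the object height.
ho = |hi|/|M| = 5.998 cm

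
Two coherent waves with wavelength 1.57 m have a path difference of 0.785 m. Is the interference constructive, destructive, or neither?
destructive — path difference = 0.5λ, an odd multiple of λ/2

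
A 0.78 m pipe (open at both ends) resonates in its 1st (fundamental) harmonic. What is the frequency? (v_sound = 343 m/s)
fₙ = nv/(2L) = 219.9 Hz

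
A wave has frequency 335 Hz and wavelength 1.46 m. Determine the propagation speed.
v = fλ = 489.1 m/s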